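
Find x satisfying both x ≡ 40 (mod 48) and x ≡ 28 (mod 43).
1576

Using Chinese Remainder Theorem:
M = 48 × 43 = 2064
M1 = 43, M2 = 48
y1 = 43^(-1) mod 48 = 19
y2 = 48^(-1) mod 43 = 26
x = (40×43×19 + 28×48×26) mod 2064 = 1576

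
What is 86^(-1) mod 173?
171

gcd(86, 173) = 1, so the inverse exists.
Extended Euclidean algorithm on (173, 86):
173 = 2 × 86 + 1  ⟹  1 = (1)·173 + (-2)·86
So (-2)·86 ≡ 1 (mod 173), i.e. 86^(-1) ≡ -2 ≡ 171 (mod 173).
Check: 86 × 171 = 14706 ≡ 1 (mod 173)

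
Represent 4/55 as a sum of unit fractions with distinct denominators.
1/14 + 1/770

Greedy algorithm:
4/55: ceiling(55/4) = 14, use 1/14
1/770: ceiling(770/1) = 770, use 1/770
Result: 4/55 = 1/14 + 1/770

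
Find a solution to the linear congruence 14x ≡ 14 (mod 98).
x ≡ 1 (mod 7)

gcd(14, 98) = 14, which divides 14, so solutions exist.
Divide through by 14: x ≡ 1 (mod 7).
The coefficient of x is now 1, so x ≡ 1 (mod 7).
Check: 14 × 1 = 14 ≡ 14 (mod 98).
x ≡ 1 (mod 7), giving 14 solutions mod 98.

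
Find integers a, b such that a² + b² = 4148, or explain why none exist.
28² + 58² (a=28, b=58)

Factorization: 4148 = 2^2 × 17 × 61
By Fermat: n is sum of two squares iff every prime p ≡ 3 (mod 4) appears to even power.
All primes ≡ 3 (mod 4) appear to even power.
Search a = 0, 1, 2, … for 4148 - a² a perfect square: first hit at a = 28: 4148 - 784 = 3364 = 58².
4148 = 28² + 58² = 784 + 3364 ✓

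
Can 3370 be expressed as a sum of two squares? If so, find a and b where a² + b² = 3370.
11² + 57² (a=11, b=57)

Factorization: 3370 = 2 × 5 × 337
By Fermat: n is sum of two squares iff every prime p ≡ 3 (mod 4) appears to even power.
All primes ≡ 3 (mod 4) appear to even power.
Search a = 0, 1, 2, … for 3370 - a² a perfect square: first hit at a = 11: 3370 - 121 = 3249 = 57².
3370 = 11² + 57² = 121 + 3249 ✓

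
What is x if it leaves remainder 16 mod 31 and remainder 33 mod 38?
109

Using Chinese Remainder Theorem:
M = 31 × 38 = 1178
M1 = 38, M2 = 31
y1 = 38^(-1) mod 31 = 9
y2 = 31^(-1) mod 38 = 27
x = (16×38×9 + 33×31×27) mod 1178 = 109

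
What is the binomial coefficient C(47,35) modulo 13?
0

Using Lucas' theorem:
Write n=47 and k=35 in base 13:
n in base 13: [3, 8]
k in base 13: [2, 9]
C(47,35) mod 13 = ∏ C(n_i, k_i) mod 13
Digit binomials (mod 13): C(3,2) = 3; C(8,9) = 0 (k_i > n_i)
Product: 3 × 0 = 0 ≡ 0 (mod 13)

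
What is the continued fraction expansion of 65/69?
[0; 1, 16, 4]

Euclidean algorithm steps:
65 = 0 × 69 + 65
69 = 1 × 65 + 4
65 = 16 × 4 + 1
4 = 4 × 1 + 0
Continued fraction: [0; 1, 16, 4]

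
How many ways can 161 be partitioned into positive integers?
118159068427

p(n) counts ways to write n as a sum of positive integers (order ignored).
Euler's pentagonal recurrence: p(k) = p(k-1) + p(k-2) - p(k-5) - p(k-7) + p(k-12) + p(k-15) - ... (offsets j(3j∓1)/2, signs ++--, p(0)=1, p(<0)=0).
DP table for k = 0..160: p(0)=1, p(1)=1, p(2)=2, p(3)=3, p(4)=5, p(5)=7, p(6)=11, p(7)=15, p(8)=22, p(9)=30, p(10)=42, p(11)=56, p(12)=77, p(13)=101, p(14)=135, p(15)=176, p(16)=231, p(17)=297, p(18)=385, p(19)=490, p(20)=627, p(21)=792, p(22)=1002, p(23)=1255, p(24)=1575, p(25)=1958, p(26)=2436, p(27)=3010, p(28)=3718, p(29)=4565, p(30)=5604, p(31)=6842, p(32)=8349, p(33)=10143, p(34)=12310, p(35)=14883, p(36)=17977, p(37)=21637, p(38)=26015, p(39)=31185, p(40)=37338, p(41)=44583, p(42)=53174, p(43)=63261, p(44)=75175, p(45)=89134, p(46)=105558, p(47)=124754, p(48)=147273, p(49)=173525, p(50)=204226, p(51)=239943, p(52)=281589, p(53)=329931, p(54)=386155, p(55)=451276, p(56)=526823, p(57)=614154, p(58)=715220, p(59)=831820, p(60)=966467, p(61)=1121505, p(62)=1300156, p(63)=1505499, p(64)=1741630, p(65)=2012558, p(66)=2323520, p(67)=2679689, p(68)=3087735, p(69)=3554345, p(70)=4087968, p(71)=4697205, p(72)=5392783, p(73)=6185689, p(74)=7089500, p(75)=8118264, p(76)=9289091, p(77)=10619863, p(78)=12132164, p(79)=13848650, p(80)=15796476, p(81)=18004327, p(82)=20506255, p(83)=23338469, p(84)=26543660, p(85)=30167357, p(86)=34262962, p(87)=38887673, p(88)=44108109, p(89)=49995925, p(90)=56634173, p(91)=64112359, p(92)=72533807, p(93)=82010177, p(94)=92669720, p(95)=104651419, p(96)=118114304, p(97)=133230930, p(98)=150198136, p(99)=169229875, p(100)=190569292, p(101)=214481126, p(102)=241265379, p(103)=271248950, p(104)=304801365, p(105)=342325709, p(106)=384276336, p(107)=431149389, p(108)=483502844, p(109)=541946240, p(110)=607163746, p(111)=679903203, p(112)=761002156, p(113)=851376628, p(114)=952050665, p(115)=1064144451, p(116)=1188908248, p(117)=1327710076, p(118)=1482074143, p(119)=1653668665, p(120)=1844349560, p(121)=2056148051, p(122)=2291320912, p(123)=2552338241, p(124)=2841940500, p(125)=3163127352, p(126)=3519222692, p(127)=3913864295, p(128)=4351078600, p(129)=4835271870, p(130)=5371315400, p(131)=5964539504, p(132)=6620830889, p(133)=7346629512, p(134)=8149040695, p(135)=9035836076, p(136)=10015581680, p(137)=11097645016, p(138)=12292341831, p(139)=13610949895, p(140)=15065878135, p(141)=16670689208, p(142)=18440293320, p(143)=20390982757, p(144)=22540654445, p(145)=24908858009, p(146)=27517052599, p(147)=30388671978, p(148)=33549419497, p(149)=37027355200, p(150)=40853235313, p(151)=45060624582, p(152)=49686288421, p(153)=54770336324, p(154)=60356673280, p(155)=66493182097, p(156)=73232243759, p(157)=80630964769, p(158)=88751778802, p(159)=97662728555, p(160)=107438159466.
Final step: p(161) = p(160) + p(159) - p(156) - p(154) + p(149) + p(146) - p(139) - p(135) + p(126) + p(121) - p(110) - p(104) + p(91) + p(84) - p(69) - p(61) + p(44) + p(35) - p(16) - p(6)
= 107438159466 + 97662728555 - 73232243759 - 60356673280 + 37027355200 + 27517052599 - 13610949895 - 9035836076 + 3519222692 + 2056148051 - 607163746 - 304801365 + 64112359 + 26543660 - 3554345 - 1121505 + 75175 + 14883 - 231 - 11
= 118159068427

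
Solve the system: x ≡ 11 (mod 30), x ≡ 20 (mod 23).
641

Using Chinese Remainder Theorem:
M = 30 × 23 = 690
M1 = 23, M2 = 30
y1 = 23^(-1) mod 30 = 17
y2 = 30^(-1) mod 23 = 10
x = (11×23×17 + 20×30×10) mod 690 = 641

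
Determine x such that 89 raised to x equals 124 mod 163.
95

Baby-step giant-step with step n = ⌈√163⌉ = 13.
Baby steps 89^j mod 163 (j:value) for j=0..12: 0:1, 1:89, 2:97, 3:157, 4:118, 5:70, 6:36, 7:107, 8:69, 9:110, 10:10, 11:75, 12:155.
Giant-step multiplier: 89^(-13) ≡ 89^(162-13) = 89^149 ≡ 19 (mod 163).
Giant steps γ_i = 124·19^i mod 163: γ_0=124, γ_1=74, γ_2=102, γ_3=145, γ_4=147, γ_5=22, γ_6=92, γ_7=118 (in table at j=4).
x = i·n + j = 7·13 + 4 = 95.
Check: 89^95 ≡ 124 (mod 163).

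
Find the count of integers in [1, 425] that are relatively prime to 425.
320

425 = 5^2 × 17
φ(n) = n × ∏(1 - 1/p) for each prime p dividing n
φ(425) = 425 × (1 - 1/5) × (1 - 1/17) = 320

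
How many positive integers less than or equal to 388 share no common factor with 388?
192

388 = 2^2 × 97
φ(n) = n × ∏(1 - 1/p) for each prime p dividing n
φ(388) = 388 × (1 - 1/2) × (1 - 1/97) = 192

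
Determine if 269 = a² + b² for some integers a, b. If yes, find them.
10² + 13² (a=10, b=13)

Factorization: 269 = 269
By Fermat: n is sum of two squares iff every prime p ≡ 3 (mod 4) appears to even power.
All primes ≡ 3 (mod 4) appear to even power.
Search a = 0, 1, 2, … for 269 - a² a perfect square: first hit at a = 10: 269 - 100 = 169 = 13².
269 = 10² + 13² = 100 + 169 ✓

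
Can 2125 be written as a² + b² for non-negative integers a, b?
3² + 46² (a=3, b=46)

Factorization: 2125 = 5^3 × 17
By Fermat: n is sum of two squares iff every prime p ≡ 3 (mod 4) appears to even power.
All primes ≡ 3 (mod 4) appear to even power.
Search a = 0, 1, 2, … for 2125 - a² a perfect square: first hit at a = 3: 2125 - 9 = 2116 = 46².
2125 = 3² + 46² = 9 + 2116 ✓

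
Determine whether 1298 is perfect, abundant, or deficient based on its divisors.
deficient

Proper divisors of 1298: sum = 1 + 2 + 11 + 22 + 59 + 118 + 649 = 862
Since 862 < 1298, 1298 is deficient.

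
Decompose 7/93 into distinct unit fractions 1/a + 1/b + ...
1/14 + 1/261 + 1/113274

Greedy algorithm:
7/93: ceiling(93/7) = 14, use 1/14
5/1302: ceiling(1302/5) = 261, use 1/261
1/113274: ceiling(113274/1) = 113274, use 1/113274
Result: 7/93 = 1/14 + 1/261 + 1/113274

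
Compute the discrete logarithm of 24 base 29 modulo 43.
2

Baby-step giant-step with step n = ⌈√43⌉ = 7.
Baby steps 29^j mod 43 (j:value) for j=0..6: 0:1, 1:29, 2:24, 3:8, 4:17, 5:20, 6:21.
h = 24 is already in the table at j=2, so x = 2.
Check: 29^2 ≡ 24 (mod 43).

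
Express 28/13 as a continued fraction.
[2; 6, 2]

Euclidean algorithm steps:
28 = 2 × 13 + 2
13 = 6 × 2 + 1
2 = 2 × 1 + 0
Continued fraction: [2; 6, 2]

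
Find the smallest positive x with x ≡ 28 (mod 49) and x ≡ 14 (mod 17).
371

Using Chinese Remainder Theorem:
M = 49 × 17 = 833
M1 = 17, M2 = 49
y1 = 17^(-1) mod 49 = 26
y2 = 49^(-1) mod 17 = 8
x = (28×17×26 + 14×49×8) mod 833 = 371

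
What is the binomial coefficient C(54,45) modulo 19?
2

Using Lucas' theorem:
Write n=54 and k=45 in base 19:
n in base 19: [2, 16]
k in base 19: [2, 7]
C(54,45) mod 19 = ∏ C(n_i, k_i) mod 19
Digit binomials (mod 19): C(2,2) = 1; C(16,7) = 11440 ≡ 2
Product: 1 × 2 = 2 ≡ 2 (mod 19)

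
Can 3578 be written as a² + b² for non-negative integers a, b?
37² + 47² (a=37, b=47)

Factorization: 3578 = 2 × 1789
By Fermat: n is sum of two squares iff every prime p ≡ 3 (mod 4) appears to even power.
All primes ≡ 3 (mod 4) appear to even power.
Search a = 0, 1, 2, … for 3578 - a² a perfect square: first hit at a = 37: 3578 - 1369 = 2209 = 47².
3578 = 37² + 47² = 1369 + 2209 ✓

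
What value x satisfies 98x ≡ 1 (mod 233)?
107

gcd(98, 233) = 1, so the inverse exists.
Extended Euclidean algorithm on (233, 98):
233 = 2 × 98 + 37  ⟹  37 = (1)·233 + (-2)·98
98 = 2 × 37 + 24  ⟹  24 = (-2)·233 + (5)·98
37 = 1 × 24 + 13  ⟹  13 = (3)·233 + (-7)·98
24 = 1 × 13 + 11  ⟹  11 = (-5)·233 + (12)·98
13 = 1 × 11 + 2  ⟹  2 = (8)·233 + (-19)·98
11 = 5 × 2 + 1  ⟹  1 = (-45)·233 + (107)·98
So (107)·98 ≡ 1 (mod 233), i.e. 98^(-1) ≡ 107 (mod 233).
Check: 98 × 107 = 10486 ≡ 1 (mod 233)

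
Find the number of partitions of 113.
851376628

p(n) counts ways to write n as a sum of positive integers (order ignored).
Euler's pentagonal recurrence: p(k) = p(k-1) + p(k-2) - p(k-5) - p(k-7) + p(k-12) + p(k-15) - ... (offsets j(3j∓1)/2, signs ++--, p(0)=1, p(<0)=0).
DP table for k = 0..112: p(0)=1, p(1)=1, p(2)=2, p(3)=3, p(4)=5, p(5)=7, p(6)=11, p(7)=15, p(8)=22, p(9)=30, p(10)=42, p(11)=56, p(12)=77, p(13)=101, p(14)=135, p(15)=176, p(16)=231, p(17)=297, p(18)=385, p(19)=490, p(20)=627, p(21)=792, p(22)=1002, p(23)=1255, p(24)=1575, p(25)=1958, p(26)=2436, p(27)=3010, p(28)=3718, p(29)=4565, p(30)=5604, p(31)=6842, p(32)=8349, p(33)=10143, p(34)=12310, p(35)=14883, p(36)=17977, p(37)=21637, p(38)=26015, p(39)=31185, p(40)=37338, p(41)=44583, p(42)=53174, p(43)=63261, p(44)=75175, p(45)=89134, p(46)=105558, p(47)=124754, p(48)=147273, p(49)=173525, p(50)=204226, p(51)=239943, p(52)=281589, p(53)=329931, p(54)=386155, p(55)=451276, p(56)=526823, p(57)=614154, p(58)=715220, p(59)=831820, p(60)=966467, p(61)=1121505, p(62)=1300156, p(63)=1505499, p(64)=1741630, p(65)=2012558, p(66)=2323520, p(67)=2679689, p(68)=3087735, p(69)=3554345, p(70)=4087968, p(71)=4697205, p(72)=5392783, p(73)=6185689, p(74)=7089500, p(75)=8118264, p(76)=9289091, p(77)=10619863, p(78)=12132164, p(79)=13848650, p(80)=15796476, p(81)=18004327, p(82)=20506255, p(83)=23338469, p(84)=26543660, p(85)=30167357, p(86)=34262962, p(87)=38887673, p(88)=44108109, p(89)=49995925, p(90)=56634173, p(91)=64112359, p(92)=72533807, p(93)=82010177, p(94)=92669720, p(95)=104651419, p(96)=118114304, p(97)=133230930, p(98)=150198136, p(99)=169229875, p(100)=190569292, p(101)=214481126, p(102)=241265379, p(103)=271248950, p(104)=304801365, p(105)=342325709, p(106)=384276336, p(107)=431149389, p(108)=483502844, p(109)=541946240, p(110)=607163746, p(111)=679903203, p(112)=761002156.
Final step: p(113) = p(112) + p(111) - p(108) - p(106) + p(101) + p(98) - p(91) - p(87) + p(78) + p(73) - p(62) - p(56) + p(43) + p(36) - p(21) - p(13)
= 761002156 + 679903203 - 483502844 - 384276336 + 214481126 + 150198136 - 64112359 - 38887673 + 12132164 + 6185689 - 1300156 - 526823 + 63261 + 17977 - 792 - 101
= 851376628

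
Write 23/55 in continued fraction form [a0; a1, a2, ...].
[0; 2, 2, 1, 1, 4]

Euclidean algorithm steps:
23 = 0 × 55 + 23
55 = 2 × 23 + 9
23 = 2 × 9 + 5
9 = 1 × 5 + 4
5 = 1 × 4 + 1
4 = 4 × 1 + 0
Continued fraction: [0; 2, 2, 1, 1, 4]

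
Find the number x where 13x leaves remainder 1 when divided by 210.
97

gcd(13, 210) = 1, so the inverse exists.
Extended Euclidean algorithm on (210, 13):
210 = 16 × 13 + 2  ⟹  2 = (1)·210 + (-16)·13
13 = 6 × 2 + 1  ⟹  1 = (-6)·210 + (97)·13
So (97)·13 ≡ 1 (mod 210), i.e. 13^(-1) ≡ 97 (mod 210).
Check: 13 × 97 = 1261 ≡ 1 (mod 210)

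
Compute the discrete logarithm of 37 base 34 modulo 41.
8

Baby-step giant-step with step n = ⌈√41⌉ = 7.
Baby steps 34^j mod 41 (j:value) for j=0..6: 0:1, 1:34, 2:8, 3:26, 4:23, 5:3, 6:20.
Giant-step multiplier: 34^(-7) ≡ 34^(40-7) = 34^33 ≡ 12 (mod 41).
Giant steps γ_i = 37·12^i mod 41: γ_0=37, γ_1=34 (in table at j=1).
x = i·n + j = 1·7 + 1 = 8.
Check: 34^8 ≡ 37 (mod 41).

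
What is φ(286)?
120

286 = 2 × 11 × 13
φ(n) = n × ∏(1 - 1/p) for each prime p dividing n
φ(286) = 286 × (1 - 1/2) × (1 - 1/11) × (1 - 1/13) = 120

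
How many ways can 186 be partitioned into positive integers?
1171432692373

p(n) counts ways to write n as a sum of positive integers (order ignored).
Euler's pentagonal recurrence: p(k) = p(k-1) + p(k-2) - p(k-5) - p(k-7) + p(k-12) + p(k-15) - ... (offsets j(3j∓1)/2, signs ++--, p(0)=1, p(<0)=0).
DP table for k = 0..185: p(0)=1, p(1)=1, p(2)=2, p(3)=3, p(4)=5, p(5)=7, p(6)=11, p(7)=15, p(8)=22, p(9)=30, p(10)=42, p(11)=56, p(12)=77, p(13)=101, p(14)=135, p(15)=176, p(16)=231, p(17)=297, p(18)=385, p(19)=490, p(20)=627, p(21)=792, p(22)=1002, p(23)=1255, p(24)=1575, p(25)=1958, p(26)=2436, p(27)=3010, p(28)=3718, p(29)=4565, p(30)=5604, p(31)=6842, p(32)=8349, p(33)=10143, p(34)=12310, p(35)=14883, p(36)=17977, p(37)=21637, p(38)=26015, p(39)=31185, p(40)=37338, p(41)=44583, p(42)=53174, p(43)=63261, p(44)=75175, p(45)=89134, p(46)=105558, p(47)=124754, p(48)=147273, p(49)=173525, p(50)=204226, p(51)=239943, p(52)=281589, p(53)=329931, p(54)=386155, p(55)=451276, p(56)=526823, p(57)=614154, p(58)=715220, p(59)=831820, p(60)=966467, p(61)=1121505, p(62)=1300156, p(63)=1505499, p(64)=1741630, p(65)=2012558, p(66)=2323520, p(67)=2679689, p(68)=3087735, p(69)=3554345, p(70)=4087968, p(71)=4697205, p(72)=5392783, p(73)=6185689, p(74)=7089500, p(75)=8118264, p(76)=9289091, p(77)=10619863, p(78)=12132164, p(79)=13848650, p(80)=15796476, p(81)=18004327, p(82)=20506255, p(83)=23338469, p(84)=26543660, p(85)=30167357, p(86)=34262962, p(87)=38887673, p(88)=44108109, p(89)=49995925, p(90)=56634173, p(91)=64112359, p(92)=72533807, p(93)=82010177, p(94)=92669720, p(95)=104651419, p(96)=118114304, p(97)=133230930, p(98)=150198136, p(99)=169229875, p(100)=190569292, p(101)=214481126, p(102)=241265379, p(103)=271248950, p(104)=304801365, p(105)=342325709, p(106)=384276336, p(107)=431149389, p(108)=483502844, p(109)=541946240, p(110)=607163746, p(111)=679903203, p(112)=761002156, p(113)=851376628, p(114)=952050665, p(115)=1064144451, p(116)=1188908248, p(117)=1327710076, p(118)=1482074143, p(119)=1653668665, p(120)=1844349560, p(121)=2056148051, p(122)=2291320912, p(123)=2552338241, p(124)=2841940500, p(125)=3163127352, p(126)=3519222692, p(127)=3913864295, p(128)=4351078600, p(129)=4835271870, p(130)=5371315400, p(131)=5964539504, p(132)=6620830889, p(133)=7346629512, p(134)=8149040695, p(135)=9035836076, p(136)=10015581680, p(137)=11097645016, p(138)=12292341831, p(139)=13610949895, p(140)=15065878135, p(141)=16670689208, p(142)=18440293320, p(143)=20390982757, p(144)=22540654445, p(145)=24908858009, p(146)=27517052599, p(147)=30388671978, p(148)=33549419497, p(149)=37027355200, p(150)=40853235313, p(151)=45060624582, p(152)=49686288421, p(153)=54770336324, p(154)=60356673280, p(155)=66493182097, p(156)=73232243759, p(157)=80630964769, p(158)=88751778802, p(159)=97662728555, p(160)=107438159466, p(161)=118159068427, p(162)=129913904637, p(163)=142798995930, p(164)=156919475295, p(165)=172389800255, p(166)=189334822579, p(167)=207890420102, p(168)=228204732751, p(169)=250438925115, p(170)=274768617130, p(171)=301384802048, p(172)=330495499613, p(173)=362326859895, p(174)=397125074750, p(175)=435157697830, p(176)=476715857290, p(177)=522115831195, p(178)=571701605655, p(179)=625846753120, p(180)=684957390936, p(181)=749474411781, p(182)=819876908323, p(183)=896684817527, p(184)=980462880430, p(185)=1071823774337.
Final step: p(186) = p(185) + p(184) - p(181) - p(179) + p(174) + p(171) - p(164) - p(160) + p(151) + p(146) - p(135) - p(129) + p(116) + p(109) - p(94) - p(86) + p(69) + p(60) - p(41) - p(31) + p(10)
= 1071823774337 + 980462880430 - 749474411781 - 625846753120 + 397125074750 + 301384802048 - 156919475295 - 107438159466 + 45060624582 + 27517052599 - 9035836076 - 4835271870 + 1188908248 + 541946240 - 92669720 - 34262962 + 3554345 + 966467 - 44583 - 6842 + 42
= 1171432692373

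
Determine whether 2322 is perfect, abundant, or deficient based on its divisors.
abundant

Proper divisors of 2322: sum = 1 + 2 + 3 + 6 + 9 + 18 + 27 + 43 + 54 + 86 + 129 + 258 + 387 + 774 + 1161 = 2958
Since 2958 > 2322, 2322 is abundant.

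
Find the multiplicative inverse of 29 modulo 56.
29

gcd(29, 56) = 1, so the inverse exists.
Extended Euclidean algorithm on (56, 29):
56 = 1 × 29 + 27  ⟹  27 = (1)·56 + (-1)·29
29 = 1 × 27 + 2  ⟹  2 = (-1)·56 + (2)·29
27 = 13 × 2 + 1  ⟹  1 = (14)·56 + (-27)·29
So (-27)·29 ≡ 1 (mod 56), i.e. 29^(-1) ≡ -27 ≡ 29 (mod 56).
Check: 29 × 29 = 841 ≡ 1 (mod 56)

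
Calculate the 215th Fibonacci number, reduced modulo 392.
377

Matrix identity: Q^n = [[F_(n+1), F_n], [F_n, F_(n-1)]] with Q = [[1,1],[1,0]].
n = 215 = 11010111₂. Square-and-multiply, entries mod 392:
Q^1 = [[1,1],[1,0]]
Q^3 = (Q^1)²·Q = [[3,2],[2,1]]
Q^6 = (Q^3)² = [[13,8],[8,5]]
Q^13 = (Q^6)²·Q = [[377,233],[233,144]]
Q^26 = (Q^13)² = [[26,265],[265,153]]
Q^53 = (Q^26)²·Q = [[344,341],[341,3]]
Q^107 = (Q^53)²·Q = [[144,201],[201,335]]
Q^215 = (Q^107)²·Q = [[224,377],[377,239]]
F_215 mod 392 = Q^215[0][1] = 377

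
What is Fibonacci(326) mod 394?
159

Matrix identity: Q^n = [[F_(n+1), F_n], [F_n, F_(n-1)]] with Q = [[1,1],[1,0]].
n = 326 = 101000110₂. Square-and-multiply, entries mod 394:
Q^1 = [[1,1],[1,0]]
Q^2 = (Q^1)² = [[2,1],[1,1]]
Q^5 = (Q^2)²·Q = [[8,5],[5,3]]
Q^10 = (Q^5)² = [[89,55],[55,34]]
Q^20 = (Q^10)² = [[308,67],[67,241]]
Q^40 = (Q^20)² = [[65,141],[141,318]]
Q^81 = (Q^40)²·Q = [[97,72],[72,25]]
Q^163 = (Q^81)²·Q = [[131,15],[15,116]]
Q^326 = (Q^163)² = [[50,159],[159,285]]
F_326 mod 394 = Q^326[0][1] = 159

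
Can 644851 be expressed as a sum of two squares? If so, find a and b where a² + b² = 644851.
Not possible

Factorization: 644851 = 23^3 × 53
By Fermat: n is sum of two squares iff every prime p ≡ 3 (mod 4) appears to even power.
Prime(s) ≡ 3 (mod 4) with odd exponent: [(23, 3)]
Therefore 644851 cannot be expressed as a² + b².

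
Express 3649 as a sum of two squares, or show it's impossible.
7² + 60² (a=7, b=60)

Factorization: 3649 = 41 × 89
By Fermat: n is sum of two squares iff every prime p ≡ 3 (mod 4) appears to even power.
All primes ≡ 3 (mod 4) appear to even power.
Search a = 0, 1, 2, … for 3649 - a² a perfect square: first hit at a = 7: 3649 - 49 = 3600 = 60².
3649 = 7² + 60² = 49 + 3600 ✓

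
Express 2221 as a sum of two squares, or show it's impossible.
14² + 45² (a=14, b=45)

Factorization: 2221 = 2221
By Fermat: n is sum of two squares iff every prime p ≡ 3 (mod 4) appears to even power.
All primes ≡ 3 (mod 4) appear to even power.
Search a = 0, 1, 2, … for 2221 - a² a perfect square: first hit at a = 14: 2221 - 196 = 2025 = 45².
2221 = 14² + 45² = 196 + 2025 ✓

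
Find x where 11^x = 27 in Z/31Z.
21

Baby-step giant-step with step n = ⌈√31⌉ = 6.
Baby steps 11^j mod 31 (j:value) for j=0..5: 0:1, 1:11, 2:28, 3:29, 4:9, 5:6.
Giant-step multiplier: 11^(-6) ≡ 11^(30-6) = 11^24 ≡ 8 (mod 31).
Giant steps γ_i = 27·8^i mod 31: γ_0=27, γ_1=30, γ_2=23, γ_3=29 (in table at j=3).
x = i·n + j = 3·6 + 3 = 21.
Check: 11^21 ≡ 27 (mod 31).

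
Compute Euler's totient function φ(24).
8

24 = 2^3 × 3
φ(n) = n × ∏(1 - 1/p) for each prime p dividing n
φ(24) = 24 × (1 - 1/2) × (1 - 1/3) = 8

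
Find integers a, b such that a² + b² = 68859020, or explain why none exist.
Not possible

Factorization: 68859020 = 2^2 × 5 × 151^3
By Fermat: n is sum of two squares iff every prime p ≡ 3 (mod 4) appears to even power.
Prime(s) ≡ 3 (mod 4) with odd exponent: [(151, 3)]
Therefore 68859020 cannot be expressed as a² + b².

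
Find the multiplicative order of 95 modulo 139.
46

139 is prime, so ord(95) divides φ(139) = 138.
Divisors of 138: 1, 2, 3, 6, 23, 46, 69, 138.
Repeated squaring: 95^1 ≡ 95, 95^2 ≡ 129, 95^4 ≡ 100, 95^8 ≡ 131, 95^16 ≡ 64, 95^32 ≡ 65, 95^64 ≡ 55, 95^128 ≡ 106 (mod 139).
Test 95^d mod 139 for each divisor d in increasing order:
95^1 ≡ 95
95^2 ≡ 129
95^3 = 95^2·95^1 ≡ 23
95^6 = 95^4·95^2 ≡ 112
95^23 = 95^16·95^4·95^2·95^1 ≡ 138
95^46 = 95^32·95^8·95^4·95^2 ≡ 1  ← first divisor giving 1
The order is 46.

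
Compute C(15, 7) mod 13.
0

Using Lucas' theorem:
Write n=15 and k=7 in base 13:
n in base 13: [1, 2]
k in base 13: [0, 7]
C(15,7) mod 13 = ∏ C(n_i, k_i) mod 13
Digit binomials (mod 13): C(1,0) = 1; C(2,7) = 0 (k_i > n_i)
Product: 1 × 0 = 0 ≡ 0 (mod 13)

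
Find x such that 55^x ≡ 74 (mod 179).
172

Baby-step giant-step with step n = ⌈√179⌉ = 14.
Baby steps 55^j mod 179 (j:value) for j=0..13: 0:1, 1:55, 2:161, 3:84, 4:145, 5:99, 6:75, 7:8, 8:82, 9:35, 10:135, 11:86, 12:76, 13:63.
Giant-step multiplier: 55^(-14) ≡ 55^(178-14) = 55^164 ≡ 14 (mod 179).
Giant steps γ_i = 74·14^i mod 179: γ_0=74, γ_1=141, γ_2=5, γ_3=70, γ_4=85, γ_5=116, γ_6=13, γ_7=3, γ_8=42, γ_9=51, γ_10=177, γ_11=151, γ_12=145 (in table at j=4).
x = i·n + j = 12·14 + 4 = 172.
Check: 55^172 ≡ 74 (mod 179).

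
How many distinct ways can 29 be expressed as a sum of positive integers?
4565

p(n) counts ways to write n as a sum of positive integers (order ignored).
Euler's pentagonal recurrence: p(k) = p(k-1) + p(k-2) - p(k-5) - p(k-7) + p(k-12) + p(k-15) - ... (offsets j(3j∓1)/2, signs ++--, p(0)=1, p(<0)=0).
DP table for k = 0..28: p(0)=1, p(1)=1, p(2)=2, p(3)=3, p(4)=5, p(5)=7, p(6)=11, p(7)=15, p(8)=22, p(9)=30, p(10)=42, p(11)=56, p(12)=77, p(13)=101, p(14)=135, p(15)=176, p(16)=231, p(17)=297, p(18)=385, p(19)=490, p(20)=627, p(21)=792, p(22)=1002, p(23)=1255, p(24)=1575, p(25)=1958, p(26)=2436, p(27)=3010, p(28)=3718.
Final step: p(29) = p(28) + p(27) - p(24) - p(22) + p(17) + p(14) - p(7) - p(3)
= 3718 + 3010 - 1575 - 1002 + 297 + 135 - 15 - 3
= 4565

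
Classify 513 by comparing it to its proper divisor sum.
deficient

Proper divisors of 513: sum = 1 + 3 + 9 + 19 + 27 + 57 + 171 = 287
Since 287 < 513, 513 is deficient.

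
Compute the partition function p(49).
173525

p(n) counts ways to write n as a sum of positive integers (order ignored).
Euler's pentagonal recurrence: p(k) = p(k-1) + p(k-2) - p(k-5) - p(k-7) + p(k-12) + p(k-15) - ... (offsets j(3j∓1)/2, signs ++--, p(0)=1, p(<0)=0).
DP table for k = 0..48: p(0)=1, p(1)=1, p(2)=2, p(3)=3, p(4)=5, p(5)=7, p(6)=11, p(7)=15, p(8)=22, p(9)=30, p(10)=42, p(11)=56, p(12)=77, p(13)=101, p(14)=135, p(15)=176, p(16)=231, p(17)=297, p(18)=385, p(19)=490, p(20)=627, p(21)=792, p(22)=1002, p(23)=1255, p(24)=1575, p(25)=1958, p(26)=2436, p(27)=3010, p(28)=3718, p(29)=4565, p(30)=5604, p(31)=6842, p(32)=8349, p(33)=10143, p(34)=12310, p(35)=14883, p(36)=17977, p(37)=21637, p(38)=26015, p(39)=31185, p(40)=37338, p(41)=44583, p(42)=53174, p(43)=63261, p(44)=75175, p(45)=89134, p(46)=105558, p(47)=124754, p(48)=147273.
Final step: p(49) = p(48) + p(47) - p(44) - p(42) + p(37) + p(34) - p(27) - p(23) + p(14) + p(9)
= 147273 + 124754 - 75175 - 53174 + 21637 + 12310 - 3010 - 1255 + 135 + 30
= 173525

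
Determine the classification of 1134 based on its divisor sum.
abundant

Proper divisors of 1134: sum = 1 + 2 + 3 + 6 + 7 + 9 + 14 + 18 + ... + 162 + 189 + 378 + 567 (19 divisors) = 1770
Since 1770 > 1134, 1134 is abundant.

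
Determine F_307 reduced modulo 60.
53

Matrix identity: Q^n = [[F_(n+1), F_n], [F_n, F_(n-1)]] with Q = [[1,1],[1,0]].
n = 307 = 100110011₂. Square-and-multiply, entries mod 60:
Q^1 = [[1,1],[1,0]]
Q^2 = (Q^1)² = [[2,1],[1,1]]
Q^4 = (Q^2)² = [[5,3],[3,2]]
Q^9 = (Q^4)²·Q = [[55,34],[34,21]]
Q^19 = (Q^9)²·Q = [[45,41],[41,4]]
Q^38 = (Q^19)² = [[46,29],[29,17]]
Q^76 = (Q^38)² = [[17,27],[27,50]]
Q^153 = (Q^76)²·Q = [[7,58],[58,9]]
Q^307 = (Q^153)²·Q = [[21,53],[53,28]]
F_307 mod 60 = Q^307[0][1] = 53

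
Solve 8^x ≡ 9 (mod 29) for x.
22

Baby-step giant-step with step n = ⌈√29⌉ = 6.
Baby steps 8^j mod 29 (j:value) for j=0..5: 0:1, 1:8, 2:6, 3:19, 4:7, 5:27.
Giant-step multiplier: 8^(-6) ≡ 8^(28-6) = 8^22 ≡ 9 (mod 29).
Giant steps γ_i = 9·9^i mod 29: γ_0=9, γ_1=23, γ_2=4, γ_3=7 (in table at j=4).
x = i·n + j = 3·6 + 4 = 22.
Check: 8^22 ≡ 9 (mod 29).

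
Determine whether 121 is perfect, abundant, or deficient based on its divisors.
deficient

Proper divisors of 121: sum = 1 + 11 = 12
Since 12 < 121, 121 is deficient.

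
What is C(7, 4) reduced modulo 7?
0

Using Lucas' theorem:
Write n=7 and k=4 in base 7:
n in base 7: [1, 0]
k in base 7: [0, 4]
C(7,4) mod 7 = ∏ C(n_i, k_i) mod 7
Digit binomials (mod 7): C(1,0) = 1; C(0,4) = 0 (k_i > n_i)
Product: 1 × 0 = 0 ≡ 0 (mod 7)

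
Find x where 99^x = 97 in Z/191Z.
26

Baby-step giant-step with step n = ⌈√191⌉ = 14.
Baby steps 99^j mod 191 (j:value) for j=0..13: 0:1, 1:99, 2:60, 3:19, 4:162, 5:185, 6:170, 7:22, 8:77, 9:174, 10:36, 11:126, 12:59, 13:111.
Giant-step multiplier: 99^(-14) ≡ 99^(190-14) = 99^176 ≡ 103 (mod 191).
Giant steps γ_i = 97·103^i mod 191: γ_0=97, γ_1=59 (in table at j=12).
x = i·n + j = 1·14 + 12 = 26.
Check: 99^26 ≡ 97 (mod 191).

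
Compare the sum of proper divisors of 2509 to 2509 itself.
deficient

Proper divisors of 2509: sum = 1 + 13 + 193 = 207
Since 207 < 2509, 2509 is deficient.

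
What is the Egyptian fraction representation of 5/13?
1/3 + 1/20 + 1/780

Greedy algorithm:
5/13: ceiling(13/5) = 3, use 1/3
2/39: ceiling(39/2) = 20, use 1/20
1/780: ceiling(780/1) = 780, use 1/780
Result: 5/13 = 1/3 + 1/20 + 1/780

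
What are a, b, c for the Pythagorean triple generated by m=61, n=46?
(1605, 5612, 5837)

Euclid's formula: a = m² - n², b = 2mn, c = m² + n²
m = 61, n = 46
a = 61² - 46² = 3721 - 2116 = 1605
b = 2 × 61 × 46 = 5612
c = 61² + 46² = 3721 + 2116 = 5837
Verification: 1605² + 5612² = 2576025 + 31494544 = 34070569 = 5837² ✓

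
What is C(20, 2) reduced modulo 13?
8

Using Lucas' theorem:
Write n=20 and k=2 in base 13:
n in base 13: [1, 7]
k in base 13: [0, 2]
C(20,2) mod 13 = ∏ C(n_i, k_i) mod 13
Digit binomials (mod 13): C(1,0) = 1; C(7,2) = 21 ≡ 8
Product: 1 × 8 = 8 ≡ 8 (mod 13)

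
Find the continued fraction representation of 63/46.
[1; 2, 1, 2, 2, 2]

Euclidean algorithm steps:
63 = 1 × 46 + 17
46 = 2 × 17 + 12
17 = 1 × 12 + 5
12 = 2 × 5 + 2
5 = 2 × 2 + 1
2 = 2 × 1 + 0
Continued fraction: [1; 2, 1, 2, 2, 2]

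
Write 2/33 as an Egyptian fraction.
1/17 + 1/561

Greedy algorithm:
2/33: ceiling(33/2) = 17, use 1/17
1/561: ceiling(561/1) = 561, use 1/561
Result: 2/33 = 1/17 + 1/561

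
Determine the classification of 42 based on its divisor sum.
abundant

Proper divisors of 42: sum = 1 + 2 + 3 + 6 + 7 + 14 + 21 = 54
Since 54 > 42, 42 is abundant.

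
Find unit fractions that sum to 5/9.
1/2 + 1/18

Greedy algorithm:
5/9: ceiling(9/5) = 2, use 1/2
1/18: ceiling(18/1) = 18, use 1/18
Result: 5/9 = 1/2 + 1/18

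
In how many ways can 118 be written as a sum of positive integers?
1482074143

p(n) counts ways to write n as a sum of positive integers (order ignored).
Euler's pentagonal recurrence: p(k) = p(k-1) + p(k-2) - p(k-5) - p(k-7) + p(k-12) + p(k-15) - ... (offsets j(3j∓1)/2, signs ++--, p(0)=1, p(<0)=0).
DP table for k = 0..117: p(0)=1, p(1)=1, p(2)=2, p(3)=3, p(4)=5, p(5)=7, p(6)=11, p(7)=15, p(8)=22, p(9)=30, p(10)=42, p(11)=56, p(12)=77, p(13)=101, p(14)=135, p(15)=176, p(16)=231, p(17)=297, p(18)=385, p(19)=490, p(20)=627, p(21)=792, p(22)=1002, p(23)=1255, p(24)=1575, p(25)=1958, p(26)=2436, p(27)=3010, p(28)=3718, p(29)=4565, p(30)=5604, p(31)=6842, p(32)=8349, p(33)=10143, p(34)=12310, p(35)=14883, p(36)=17977, p(37)=21637, p(38)=26015, p(39)=31185, p(40)=37338, p(41)=44583, p(42)=53174, p(43)=63261, p(44)=75175, p(45)=89134, p(46)=105558, p(47)=124754, p(48)=147273, p(49)=173525, p(50)=204226, p(51)=239943, p(52)=281589, p(53)=329931, p(54)=386155, p(55)=451276, p(56)=526823, p(57)=614154, p(58)=715220, p(59)=831820, p(60)=966467, p(61)=1121505, p(62)=1300156, p(63)=1505499, p(64)=1741630, p(65)=2012558, p(66)=2323520, p(67)=2679689, p(68)=3087735, p(69)=3554345, p(70)=4087968, p(71)=4697205, p(72)=5392783, p(73)=6185689, p(74)=7089500, p(75)=8118264, p(76)=9289091, p(77)=10619863, p(78)=12132164, p(79)=13848650, p(80)=15796476, p(81)=18004327, p(82)=20506255, p(83)=23338469, p(84)=26543660, p(85)=30167357, p(86)=34262962, p(87)=38887673, p(88)=44108109, p(89)=49995925, p(90)=56634173, p(91)=64112359, p(92)=72533807, p(93)=82010177, p(94)=92669720, p(95)=104651419, p(96)=118114304, p(97)=133230930, p(98)=150198136, p(99)=169229875, p(100)=190569292, p(101)=214481126, p(102)=241265379, p(103)=271248950, p(104)=304801365, p(105)=342325709, p(106)=384276336, p(107)=431149389, p(108)=483502844, p(109)=541946240, p(110)=607163746, p(111)=679903203, p(112)=761002156, p(113)=851376628, p(114)=952050665, p(115)=1064144451, p(116)=1188908248, p(117)=1327710076.
Final step: p(118) = p(117) + p(116) - p(113) - p(111) + p(106) + p(103) - p(96) - p(92) + p(83) + p(78) - p(67) - p(61) + p(48) + p(41) - p(26) - p(18) + p(1)
= 1327710076 + 1188908248 - 851376628 - 679903203 + 384276336 + 271248950 - 118114304 - 72533807 + 23338469 + 12132164 - 2679689 - 1121505 + 147273 + 44583 - 2436 - 385 + 1
= 1482074143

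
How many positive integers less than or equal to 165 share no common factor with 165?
80

165 = 3 × 5 × 11
φ(n) = n × ∏(1 - 1/p) for each prime p dividing n
φ(165) = 165 × (1 - 1/3) × (1 - 1/5) × (1 - 1/11) = 80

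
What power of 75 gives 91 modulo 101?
75

Baby-step giant-step with step n = ⌈√101⌉ = 11.
Baby steps 75^j mod 101 (j:value) for j=0..10: 0:1, 1:75, 2:70, 3:99, 4:52, 5:62, 6:4, 7:98, 8:78, 9:93, 10:6.
Giant-step multiplier: 75^(-11) ≡ 75^(100-11) = 75^89 ≡ 11 (mod 101).
Giant steps γ_i = 91·11^i mod 101: γ_0=91, γ_1=92, γ_2=2, γ_3=22, γ_4=40, γ_5=36, γ_6=93 (in table at j=9).
x = i·n + j = 6·11 + 9 = 75.
Check: 75^75 ≡ 91 (mod 101).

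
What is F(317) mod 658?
331

Matrix identity: Q^n = [[F_(n+1), F_n], [F_n, F_(n-1)]] with Q = [[1,1],[1,0]].
n = 317 = 100111101₂. Square-and-multiply, entries mod 658:
Q^1 = [[1,1],[1,0]]
Q^2 = (Q^1)² = [[2,1],[1,1]]
Q^4 = (Q^2)² = [[5,3],[3,2]]
Q^9 = (Q^4)²·Q = [[55,34],[34,21]]
Q^19 = (Q^9)²·Q = [[185,233],[233,610]]
Q^39 = (Q^19)²·Q = [[21,342],[342,337]]
Q^79 = (Q^39)²·Q = [[329,281],[281,48]]
Q^158 = (Q^79)² = [[330,657],[657,331]]
Q^317 = (Q^158)²·Q = [[328,331],[331,655]]
F_317 mod 658 = Q^317[0][1] = 331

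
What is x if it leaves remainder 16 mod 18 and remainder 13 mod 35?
538

Using Chinese Remainder Theorem:
M = 18 × 35 = 630
M1 = 35, M2 = 18
y1 = 35^(-1) mod 18 = 17
y2 = 18^(-1) mod 35 = 2
x = (16×35×17 + 13×18×2) mod 630 = 538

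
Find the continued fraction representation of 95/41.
[2; 3, 6, 2]

Euclidean algorithm steps:
95 = 2 × 41 + 13
41 = 3 × 13 + 2
13 = 6 × 2 + 1
2 = 2 × 1 + 0
Continued fraction: [2; 3, 6, 2]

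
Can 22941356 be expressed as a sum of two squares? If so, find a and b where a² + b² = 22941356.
Not possible

Factorization: 22941356 = 2^2 × 179^3
By Fermat: n is sum of two squares iff every prime p ≡ 3 (mod 4) appears to even power.
Prime(s) ≡ 3 (mod 4) with odd exponent: [(179, 3)]
Therefore 22941356 cannot be expressed as a² + b².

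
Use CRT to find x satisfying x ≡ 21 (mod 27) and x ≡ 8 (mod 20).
48

Using Chinese Remainder Theorem:
M = 27 × 20 = 540
M1 = 20, M2 = 27
y1 = 20^(-1) mod 27 = 23
y2 = 27^(-1) mod 20 = 3
x = (21×20×23 + 8×27×3) mod 540 = 48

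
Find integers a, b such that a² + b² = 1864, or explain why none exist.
10² + 42² (a=10, b=42)

Factorization: 1864 = 2^3 × 233
By Fermat: n is sum of two squares iff every prime p ≡ 3 (mod 4) appears to even power.
All primes ≡ 3 (mod 4) appear to even power.
Search a = 0, 1, 2, … for 1864 - a² a perfect square: first hit at a = 10: 1864 - 100 = 1764 = 42².
1864 = 10² + 42² = 100 + 1764 ✓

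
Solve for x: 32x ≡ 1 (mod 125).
43

gcd(32, 125) = 1, so the inverse exists.
Extended Euclidean algorithm on (125, 32):
125 = 3 × 32 + 29  ⟹  29 = (1)·125 + (-3)·32
32 = 1 × 29 + 3  ⟹  3 = (-1)·125 + (4)·32
29 = 9 × 3 + 2  ⟹  2 = (10)·125 + (-39)·32
3 = 1 × 2 + 1  ⟹  1 = (-11)·125 + (43)·32
So (43)·32 ≡ 1 (mod 125), i.e. 32^(-1) ≡ 43 (mod 125).
Check: 32 × 43 = 1376 ≡ 1 (mod 125)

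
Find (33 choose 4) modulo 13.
9

Using Lucas' theorem:
Write n=33 and k=4 in base 13:
n in base 13: [2, 7]
k in base 13: [0, 4]
C(33,4) mod 13 = ∏ C(n_i, k_i) mod 13
Digit binomials (mod 13): C(2,0) = 1; C(7,4) = 35 ≡ 9
Product: 1 × 9 = 9 ≡ 9 (mod 13)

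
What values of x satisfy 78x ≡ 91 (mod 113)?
x ≡ 20 (mod 113)

gcd(78, 113) = 1, which divides 91, so solutions exist.
Find 78^(-1) mod 113 by the extended Euclidean algorithm:
113 = 1 × 78 + 35  ⟹  35 = (1)·113 + (-1)·78
78 = 2 × 35 + 8  ⟹  8 = (-2)·113 + (3)·78
35 = 4 × 8 + 3  ⟹  3 = (9)·113 + (-13)·78
8 = 2 × 3 + 2  ⟹  2 = (-20)·113 + (29)·78
3 = 1 × 2 + 1  ⟹  1 = (29)·113 + (-42)·78
So (-42)·78 ≡ 1 (mod 113), i.e. 78^(-1) ≡ -42 ≡ 71 (mod 113).
x ≡ 71 × 91 = 6461 ≡ 20 (mod 113).
Check: 78 × 20 = 1560 ≡ 91 (mod 113).
Unique solution: x ≡ 20 (mod 113)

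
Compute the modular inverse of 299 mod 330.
149

gcd(299, 330) = 1, so the inverse exists.
Extended Euclidean algorithm on (330, 299):
330 = 1 × 299 + 31  ⟹  31 = (1)·330 + (-1)·299
299 = 9 × 31 + 20  ⟹  20 = (-9)·330 + (10)·299
31 = 1 × 20 + 11  ⟹  11 = (10)·330 + (-11)·299
20 = 1 × 11 + 9  ⟹  9 = (-19)·330 + (21)·299
11 = 1 × 9 + 2  ⟹  2 = (29)·330 + (-32)·299
9 = 4 × 2 + 1  ⟹  1 = (-135)·330 + (149)·299
So (149)·299 ≡ 1 (mod 330), i.e. 299^(-1) ≡ 149 (mod 330).
Check: 299 × 149 = 44551 ≡ 1 (mod 330)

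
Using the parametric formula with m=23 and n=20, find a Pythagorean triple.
(129, 920, 929)

Euclid's formula: a = m² - n², b = 2mn, c = m² + n²
m = 23, n = 20
a = 23² - 20² = 529 - 400 = 129
b = 2 × 23 × 20 = 920
c = 23² + 20² = 529 + 400 = 929
Verification: 129² + 920² = 16641 + 846400 = 863041 = 929² ✓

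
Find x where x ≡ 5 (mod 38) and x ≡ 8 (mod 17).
195

Using Chinese Remainder Theorem:
M = 38 × 17 = 646
M1 = 17, M2 = 38
y1 = 17^(-1) mod 38 = 9
y2 = 38^(-1) mod 17 = 13
x = (5×17×9 + 8×38×13) mod 646 = 195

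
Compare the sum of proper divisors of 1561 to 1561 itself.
deficient

Proper divisors of 1561: sum = 1 + 7 + 223 = 231
Since 231 < 1561, 1561 is deficient.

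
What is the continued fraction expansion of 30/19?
[1; 1, 1, 2, 1, 2]

Euclidean algorithm steps:
30 = 1 × 19 + 11
19 = 1 × 11 + 8
11 = 1 × 8 + 3
8 = 2 × 3 + 2
3 = 1 × 2 + 1
2 = 2 × 1 + 0
Continued fraction: [1; 1, 1, 2, 1, 2]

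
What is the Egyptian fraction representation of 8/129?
1/17 + 1/314 + 1/137721 + 1/31611652014

Greedy algorithm:
8/129: ceiling(129/8) = 17, use 1/17
7/2193: ceiling(2193/7) = 314, use 1/314
5/688602: ceiling(688602/5) = 137721, use 1/137721
1/31611652014: ceiling(31611652014/1) = 31611652014, use 1/31611652014
Result: 8/129 = 1/17 + 1/314 + 1/137721 + 1/31611652014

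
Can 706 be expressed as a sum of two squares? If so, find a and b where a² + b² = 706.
9² + 25² (a=9, b=25)

Factorization: 706 = 2 × 353
By Fermat: n is sum of two squares iff every prime p ≡ 3 (mod 4) appears to even power.
All primes ≡ 3 (mod 4) appear to even power.
Search a = 0, 1, 2, … for 706 - a² a perfect square: first hit at a = 9: 706 - 81 = 625 = 25².
706 = 9² + 25² = 81 + 625 ✓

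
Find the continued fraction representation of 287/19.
[15; 9, 2]

Euclidean algorithm steps:
287 = 15 × 19 + 2
19 = 9 × 2 + 1
2 = 2 × 1 + 0
Continued fraction: [15; 9, 2]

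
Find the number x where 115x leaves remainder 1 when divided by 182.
19

gcd(115, 182) = 1, so the inverse exists.
Extended Euclidean algorithm on (182, 115):
182 = 1 × 115 + 67  ⟹  67 = (1)·182 + (-1)·115
115 = 1 × 67 + 48  ⟹  48 = (-1)·182 + (2)·115
67 = 1 × 48 + 19  ⟹  19 = (2)·182 + (-3)·115
48 = 2 × 19 + 10  ⟹  10 = (-5)·182 + (8)·115
19 = 1 × 10 + 9  ⟹  9 = (7)·182 + (-11)·115
10 = 1 × 9 + 1  ⟹  1 = (-12)·182 + (19)·115
So (19)·115 ≡ 1 (mod 182), i.e. 115^(-1) ≡ 19 (mod 182).
Check: 115 × 19 = 2185 ≡ 1 (mod 182)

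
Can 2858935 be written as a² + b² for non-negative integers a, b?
Not possible

Factorization: 2858935 = 5 × 83^3
By Fermat: n is sum of two squares iff every prime p ≡ 3 (mod 4) appears to even power.
Prime(s) ≡ 3 (mod 4) with odd exponent: [(83, 3)]
Therefore 2858935 cannot be expressed as a² + b².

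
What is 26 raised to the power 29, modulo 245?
241

Repeated squaring. Binary of 29 = 11101.
26^1 ≡ 26 (mod 245); 26^2 ≡ 186 (mod 245); 26^4 ≡ 51 (mod 245); 26^8 ≡ 151 (mod 245); 26^16 ≡ 16 (mod 245)
26^29 = 26^1 × 26^4 × 26^8 × 26^16 ≡ 241 (mod 245)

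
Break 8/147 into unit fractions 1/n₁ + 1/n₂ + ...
1/19 + 1/559 + 1/780644 + 1/1218809328828

Greedy algorithm:
8/147: ceiling(147/8) = 19, use 1/19
5/2793: ceiling(2793/5) = 559, use 1/559
2/1561287: ceiling(1561287/2) = 780644, use 1/780644
1/1218809328828: ceiling(1218809328828/1) = 1218809328828, use 1/1218809328828
Result: 8/147 = 1/19 + 1/559 + 1/780644 + 1/1218809328828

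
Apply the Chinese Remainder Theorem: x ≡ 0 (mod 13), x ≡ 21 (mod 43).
494

Using Chinese Remainder Theorem:
M = 13 × 43 = 559
M1 = 43, M2 = 13
y1 = 43^(-1) mod 13 = 10
y2 = 13^(-1) mod 43 = 10
x = (0×43×10 + 21×13×10) mod 559 = 494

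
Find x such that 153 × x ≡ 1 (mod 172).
9

gcd(153, 172) = 1, so the inverse exists.
Extended Euclidean algorithm on (172, 153):
172 = 1 × 153 + 19  ⟹  19 = (1)·172 + (-1)·153
153 = 8 × 19 + 1  ⟹  1 = (-8)·172 + (9)·153
So (9)·153 ≡ 1 (mod 172), i.e. 153^(-1) ≡ 9 (mod 172).
Check: 153 × 9 = 1377 ≡ 1 (mod 172)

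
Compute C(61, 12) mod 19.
0

Using Lucas' theorem:
Write n=61 and k=12 in base 19:
n in base 19: [3, 4]
k in base 19: [0, 12]
C(61,12) mod 19 = ∏ C(n_i, k_i) mod 19
Digit binomials (mod 19): C(3,0) = 1; C(4,12) = 0 (k_i > n_i)
Product: 1 × 0 = 0 ≡ 0 (mod 19)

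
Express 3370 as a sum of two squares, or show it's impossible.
11² + 57² (a=11, b=57)

Factorization: 3370 = 2 × 5 × 337
By Fermat: n is sum of two squares iff every prime p ≡ 3 (mod 4) appears to even power.
All primes ≡ 3 (mod 4) appear to even power.
Search a = 0, 1, 2, … for 3370 - a² a perfect square: first hit at a = 11: 3370 - 121 = 3249 = 57².
3370 = 11² + 57² = 121 + 3249 ✓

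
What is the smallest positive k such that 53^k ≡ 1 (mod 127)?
126

127 is prime, so ord(53) divides φ(127) = 126.
Divisors of 126: 1, 2, 3, 6, 7, 9, 14, 18, 21, 42, 63, 126.
Repeated squaring: 53^1 ≡ 53, 53^2 ≡ 15, 53^4 ≡ 98, 53^8 ≡ 79, 53^16 ≡ 18, 53^32 ≡ 70, 53^64 ≡ 74 (mod 127).
Test 53^d mod 127 for each divisor d in increasing order:
53^1 ≡ 53
53^2 ≡ 15
53^3 = 53^2·53^1 ≡ 33
53^6 = 53^4·53^2 ≡ 73
53^7 = 53^4·53^2·53^1 ≡ 59
53^9 = 53^8·53^1 ≡ 123
53^14 = 53^8·53^4·53^2 ≡ 52
53^18 = 53^16·53^2 ≡ 16
53^21 = 53^16·53^4·53^1 ≡ 20
53^42 = 53^32·53^8·53^2 ≡ 19
53^63 = 53^32·53^16·53^8·53^4·53^2·53^1 ≡ 126
53^126 = 53^64·53^32·53^16·53^8·53^4·53^2 ≡ 1  ← first divisor giving 1
The order is 126.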